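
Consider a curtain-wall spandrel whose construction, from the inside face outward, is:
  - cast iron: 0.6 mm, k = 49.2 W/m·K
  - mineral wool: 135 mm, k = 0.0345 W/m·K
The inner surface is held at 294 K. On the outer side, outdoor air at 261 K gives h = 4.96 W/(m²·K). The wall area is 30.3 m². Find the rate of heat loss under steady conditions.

Q ≈ 243 W

Model the wall as resistances in series:
R_cast iron = L/(kA) = 0.0006/(49.2×30.3) = 4.025×10^-7 K/W
R_mineral wool = L/(kA) = 0.135/(0.0345×30.3) = 0.1291 K/W
R_outer film = 1/(h_o·A) = 1/(4.96×30.3) = 0.006654 K/W
R_total = 0.1358 K/W
Q = ΔT / R_total = 33 / 0.1358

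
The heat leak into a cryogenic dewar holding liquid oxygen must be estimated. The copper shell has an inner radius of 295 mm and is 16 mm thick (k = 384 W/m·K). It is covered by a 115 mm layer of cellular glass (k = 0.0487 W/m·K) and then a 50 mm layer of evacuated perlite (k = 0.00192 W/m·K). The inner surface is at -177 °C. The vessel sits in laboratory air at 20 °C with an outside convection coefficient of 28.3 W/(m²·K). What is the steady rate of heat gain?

Q ≈ 16.9 W

For a spherical shell R = (1/r₁ − 1/r₂)/(4πk); film R = 1/(h·4πr²). In series:
R_copper shell = (1/0.295 − 1/0.311)/(4π×384) = 3.614×10^-5 K/W
R_cellular glass = (1/0.311 − 1/0.426)/(4π×0.0487) = 1.418 K/W
R_evacuated perlite = (1/0.426 − 1/0.476)/(4π×0.00192) = 10.22 K/W
R_outer film = 1/(h·4πr_o²) = 1/(28.3×4π×0.476²) = 0.01241 K/W
R_total = 11.65 K/W
Q = ΔT/R_total = 197/11.65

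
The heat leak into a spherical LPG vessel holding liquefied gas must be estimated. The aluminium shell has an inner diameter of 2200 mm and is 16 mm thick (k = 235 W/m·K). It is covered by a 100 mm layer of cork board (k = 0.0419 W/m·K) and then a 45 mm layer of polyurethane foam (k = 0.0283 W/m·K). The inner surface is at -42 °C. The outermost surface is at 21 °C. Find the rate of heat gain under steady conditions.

Q ≈ 283 W

Each spherical layer contributes R = (1/r_i − 1/r_o)/(4πk):
R_aluminium shell = (1/1.1 − 1/1.116)/(4π×235) = 4.414×10^-6 K/W
R_cork board = (1/1.116 − 1/1.216)/(4π×0.0419) = 0.14 K/W
R_polyurethane foam = (1/1.216 − 1/1.261)/(4π×0.0283) = 0.08252 K/W
R_total = 0.2225 K/W
Q = ΔT/R_total = 63/0.2225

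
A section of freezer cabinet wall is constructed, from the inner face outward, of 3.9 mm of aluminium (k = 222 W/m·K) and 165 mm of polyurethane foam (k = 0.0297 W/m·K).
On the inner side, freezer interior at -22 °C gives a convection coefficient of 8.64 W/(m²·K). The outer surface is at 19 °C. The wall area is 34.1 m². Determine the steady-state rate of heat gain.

Q ≈ 247 W

Thermal resistances in series:
R_inner film = 1/(h_i·A) = 1/(8.64×34.1) = 0.003394 K/W
R_aluminium = L/(kA) = 0.0039/(222×34.1) = 5.152×10^-7 K/W
R_polyurethane foam = L/(kA) = 0.165/(0.0297×34.1) = 0.1629 K/W
R_total = 0.1663 K/W
Q = ΔT / R_total = 41 / 0.1663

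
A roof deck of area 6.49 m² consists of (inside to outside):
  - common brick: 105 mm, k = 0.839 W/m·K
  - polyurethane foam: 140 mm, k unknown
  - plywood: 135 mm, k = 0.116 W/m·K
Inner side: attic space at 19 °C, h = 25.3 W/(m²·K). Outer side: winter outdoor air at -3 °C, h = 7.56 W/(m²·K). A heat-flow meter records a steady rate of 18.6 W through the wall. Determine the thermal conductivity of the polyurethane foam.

Treating each layer as a thermal resistance in series:
R_inner film = 1/(h_i·A) = 1/(25.3×6.49) = 0.00609 K/W
R_common brick = L/(kA) = 0.105/(0.839×6.49) = 0.01928 K/W
R_plywood = L/(kA) = 0.135/(0.116×6.49) = 0.1793 K/W
R_outer film = 1/(h_o·A) = 1/(7.56×6.49) = 0.02038 K/W
Sum of known resistances R_other = 0.2251 K/W
Total R = ΔT/Q = 22/18.6 = 1.183 K/W
R_polyurethane foam = R_total − R_other = 0.9577 K/W
k = L/(R·A) = 0.14/(0.9577×6.49)

k ≈ 0.0225 W/(m·K)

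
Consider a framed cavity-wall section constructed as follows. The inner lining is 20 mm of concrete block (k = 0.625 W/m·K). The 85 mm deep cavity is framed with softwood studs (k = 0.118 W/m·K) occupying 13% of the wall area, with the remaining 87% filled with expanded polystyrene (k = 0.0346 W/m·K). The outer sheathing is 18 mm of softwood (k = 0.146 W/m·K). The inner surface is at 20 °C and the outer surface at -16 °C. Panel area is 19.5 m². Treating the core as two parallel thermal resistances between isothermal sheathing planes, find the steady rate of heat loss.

Sheathing layers in series; stud and cavity paths in parallel between them.
R_inner = 0.02/(0.625×19.5) = 0.001641 K/W
R_stud  = 0.085/(0.118×0.13×19.5) = 0.2842 K/W
R_cav   = 0.085/(0.0346×0.87×19.5) = 0.1448 K/W
1/R_core = 1/R_stud + 1/R_cav → R_core = 0.09592 K/W
R_outer = 0.018/(0.146×19.5) = 0.006322 K/W
R_total = 0.1039 K/W
Q = ΔT/R_total = 36/0.1039

Q ≈ 347 W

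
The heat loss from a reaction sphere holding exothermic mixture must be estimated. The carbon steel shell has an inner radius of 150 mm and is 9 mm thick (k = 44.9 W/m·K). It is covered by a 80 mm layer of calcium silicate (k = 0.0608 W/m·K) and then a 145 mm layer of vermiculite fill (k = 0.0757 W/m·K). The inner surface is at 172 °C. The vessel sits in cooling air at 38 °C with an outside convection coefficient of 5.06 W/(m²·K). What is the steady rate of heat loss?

Spherical conduction: R = (1/r_in − 1/r_out)/(4πk) per layer; series-sum.
R_carbon steel shell = (1/0.15 − 1/0.159)/(4π×44.9) = 6.688×10^-4 K/W
R_calcium silicate = (1/0.159 − 1/0.239)/(4π×0.0608) = 2.755 K/W
R_vermiculite fill = (1/0.239 − 1/0.384)/(4π×0.0757) = 1.661 K/W
R_outer film = 1/(h·4πr_o²) = 1/(5.06×4π×0.384²) = 0.1067 K/W
R_total = 4.524 K/W
Q = ΔT/R_total = 134/4.524

Q ≈ 29.6 W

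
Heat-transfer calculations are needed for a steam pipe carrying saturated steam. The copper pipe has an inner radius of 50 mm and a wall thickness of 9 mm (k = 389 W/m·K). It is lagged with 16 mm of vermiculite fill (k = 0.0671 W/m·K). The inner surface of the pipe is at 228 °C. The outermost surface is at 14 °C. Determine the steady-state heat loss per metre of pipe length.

Radial resistances (cylindrical: R_cond = ln(r_o/r_i)/(2πkL), R_conv = 1/(h·2πrL)):
R_copper pipe wall = ln(59/50)/(2π×389×1) = 6.772×10^-5 K/W
R_vermiculite fill = ln(75/59)/(2π×0.0671×1) = 0.5691 K/W
R_total = 0.5692 K/W
Q = ΔT/R_total = 214/0.5692

q′ ≈ 376 W/m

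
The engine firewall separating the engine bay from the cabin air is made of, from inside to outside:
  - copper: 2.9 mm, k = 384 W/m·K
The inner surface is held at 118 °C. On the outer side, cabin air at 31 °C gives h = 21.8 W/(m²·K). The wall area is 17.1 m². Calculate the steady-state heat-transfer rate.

Q ≈ 32400 W

Using the resistance-network approach (series):
R_copper = L/(kA) = 0.0029/(384×17.1) = 4.416×10^-7 K/W
R_outer film = 1/(h_o·A) = 1/(21.8×17.1) = 0.002683 K/W
R_total = 0.002683 K/W
Q = ΔT / R_total = 87 / 0.002683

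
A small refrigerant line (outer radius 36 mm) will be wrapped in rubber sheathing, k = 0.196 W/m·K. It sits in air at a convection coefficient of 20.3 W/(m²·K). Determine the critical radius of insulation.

r_cr ≈ 9.66 mm

For a cylinder r_cr = k/h = 0.196/20.3
r_cr = 9.66 mm; since the bare radius (36 mm) is above r_cr, any added insulation will reduce heat loss.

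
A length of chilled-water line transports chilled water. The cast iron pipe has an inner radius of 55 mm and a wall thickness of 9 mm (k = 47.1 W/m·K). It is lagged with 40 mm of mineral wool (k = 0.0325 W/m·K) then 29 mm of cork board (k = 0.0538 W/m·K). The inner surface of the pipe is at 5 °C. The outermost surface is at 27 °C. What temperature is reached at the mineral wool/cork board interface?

T ≈ 21.8 °C

Cylindrical conduction, so R = ln(r₂/r₁)/(2πkL) per layer, in series:
R_cast iron pipe wall = ln(64/55)/(2π×47.1×1) = 5.121×10^-4 K/W
R_mineral wool = ln(104/64)/(2π×0.0325×1) = 2.378 K/W
R_cork board = ln(133/104)/(2π×0.0538×1) = 0.7276 K/W
R_total = 3.106 K/W
Q = ΔT/R_total = 22/3.106
Q = 7.08 W/m
T_interface = T_inner + Q·ΣR(inner→interface) = 5 + 7.08×2.378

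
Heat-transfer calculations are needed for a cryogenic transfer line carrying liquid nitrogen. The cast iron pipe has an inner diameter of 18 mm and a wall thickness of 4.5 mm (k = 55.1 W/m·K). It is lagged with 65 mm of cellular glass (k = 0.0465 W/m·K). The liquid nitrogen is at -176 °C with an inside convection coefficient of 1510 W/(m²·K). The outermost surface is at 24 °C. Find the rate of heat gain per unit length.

q′ ≈ 33.1 W/m

For a radial system each layer contributes R = ln(r_out/r_in)/(2πkL); films add R = 1/(hA).
R_inner film = 1/(h_i·2πr₁L) = 1/(1510×2π×0.009×1) = 0.01171 K/W
R_cast iron pipe wall = ln(13.5/9)/(2π×55.1×1) = 0.001171 K/W
R_cellular glass = ln(78.5/13.5)/(2π×0.0465×1) = 6.025 K/W
R_total = 6.038 K/W
Q = ΔT/R_total = 200/6.038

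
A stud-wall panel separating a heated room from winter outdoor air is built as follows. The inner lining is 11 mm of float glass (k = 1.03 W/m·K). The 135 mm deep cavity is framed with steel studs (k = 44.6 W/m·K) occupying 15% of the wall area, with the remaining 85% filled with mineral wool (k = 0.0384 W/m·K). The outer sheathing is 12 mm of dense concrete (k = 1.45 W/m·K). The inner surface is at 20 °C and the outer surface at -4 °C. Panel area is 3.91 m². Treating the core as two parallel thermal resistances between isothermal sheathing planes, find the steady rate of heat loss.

Sheathing layers in series; stud and cavity paths in parallel between them.
R_inner = 0.011/(1.03×3.91) = 0.002731 K/W
R_stud  = 0.135/(44.6×0.15×3.91) = 0.005161 K/W
R_cav   = 0.135/(0.0384×0.85×3.91) = 1.058 K/W
1/R_core = 1/R_stud + 1/R_cav → R_core = 0.005136 K/W
R_outer = 0.012/(1.45×3.91) = 0.002117 K/W
R_total = 0.009984 K/W
Q = ΔT/R_total = 24/0.009984

Q ≈ 2400 W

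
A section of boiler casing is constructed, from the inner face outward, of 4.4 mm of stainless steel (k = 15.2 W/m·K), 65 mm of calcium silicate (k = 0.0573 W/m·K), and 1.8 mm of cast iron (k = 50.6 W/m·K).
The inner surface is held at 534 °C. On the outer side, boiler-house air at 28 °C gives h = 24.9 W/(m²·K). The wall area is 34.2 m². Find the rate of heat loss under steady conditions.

Using the resistance-network approach (series):
R_stainless steel = L/(kA) = 0.0044/(15.2×34.2) = 8.464×10^-6 K/W
R_calcium silicate = L/(kA) = 0.065/(0.0573×34.2) = 0.03317 K/W
R_cast iron = L/(kA) = 0.0018/(50.6×34.2) = 1.04×10^-6 K/W
R_outer film = 1/(h_o·A) = 1/(24.9×34.2) = 0.001174 K/W
R_total = 0.03435 K/W
Q = ΔT / R_total = 506 / 0.03435

Q ≈ 14700 W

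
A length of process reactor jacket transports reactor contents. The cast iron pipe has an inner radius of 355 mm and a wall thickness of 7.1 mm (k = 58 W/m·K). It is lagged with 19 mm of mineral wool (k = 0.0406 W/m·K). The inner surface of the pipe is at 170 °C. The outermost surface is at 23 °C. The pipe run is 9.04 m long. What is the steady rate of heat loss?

Q ≈ 6630 W

Treating each annulus and film as a series resistance:
R_cast iron pipe wall = ln(362.1/355)/(2π×58×9.04) = 6.011×10^-6 K/W
R_mineral wool = ln(381.1/362.1)/(2π×0.0406×9.04) = 0.02218 K/W
R_total = 0.02218 K/W
Q = ΔT/R_total = 147/0.02218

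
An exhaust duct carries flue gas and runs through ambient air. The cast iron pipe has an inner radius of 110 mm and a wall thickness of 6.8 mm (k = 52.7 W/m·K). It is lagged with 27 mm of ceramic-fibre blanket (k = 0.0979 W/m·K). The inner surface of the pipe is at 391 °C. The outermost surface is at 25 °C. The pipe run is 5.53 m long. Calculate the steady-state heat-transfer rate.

Q ≈ 5980 W

Per-layer cylindrical resistances, series-summed:
R_cast iron pipe wall = ln(116.8/110)/(2π×52.7×5.53) = 3.276×10^-5 K/W
R_ceramic-fibre blanket = ln(143.8/116.8)/(2π×0.0979×5.53) = 0.06114 K/W
R_total = 0.06117 K/W
Q = ΔT/R_total = 366/0.06117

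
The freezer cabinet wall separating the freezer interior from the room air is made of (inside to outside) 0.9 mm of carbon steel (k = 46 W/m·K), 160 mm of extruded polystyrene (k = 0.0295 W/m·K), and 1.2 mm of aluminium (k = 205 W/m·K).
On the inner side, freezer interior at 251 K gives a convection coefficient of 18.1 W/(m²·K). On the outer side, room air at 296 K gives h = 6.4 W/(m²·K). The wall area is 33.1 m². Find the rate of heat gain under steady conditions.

Q ≈ 264 W

Model the wall as resistances in series:
R_inner film = 1/(h_i·A) = 1/(18.1×33.1) = 0.001669 K/W
R_carbon steel = L/(kA) = 0.0009/(46×33.1) = 5.911×10^-7 K/W
R_extruded polystyrene = L/(kA) = 0.16/(0.0295×33.1) = 0.1639 K/W
R_aluminium = L/(kA) = 0.0012/(205×33.1) = 1.768×10^-7 K/W
R_outer film = 1/(h_o·A) = 1/(6.4×33.1) = 0.004721 K/W
R_total = 0.1702 K/W
Q = ΔT / R_total = 45 / 0.1702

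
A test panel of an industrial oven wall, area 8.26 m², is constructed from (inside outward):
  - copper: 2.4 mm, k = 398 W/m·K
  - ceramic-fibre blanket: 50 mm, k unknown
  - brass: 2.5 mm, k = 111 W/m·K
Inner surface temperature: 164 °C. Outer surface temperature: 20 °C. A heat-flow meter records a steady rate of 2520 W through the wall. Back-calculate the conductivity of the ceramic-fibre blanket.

Using the resistance-network approach (series):
R_copper = L/(kA) = 0.0024/(398×8.26) = 7.3×10^-7 K/W
R_brass = L/(kA) = 0.0025/(111×8.26) = 2.727×10^-6 K/W
Sum of known resistances R_other = 3.457×10^-6 K/W
Total R = ΔT/Q = 144/2520 = 0.05714 K/W
R_ceramic-fibre blanket = R_total − R_other = 0.05714 K/W
k = L/(R·A) = 0.05/(0.05714×8.26)

k ≈ 0.106 W/(m·K)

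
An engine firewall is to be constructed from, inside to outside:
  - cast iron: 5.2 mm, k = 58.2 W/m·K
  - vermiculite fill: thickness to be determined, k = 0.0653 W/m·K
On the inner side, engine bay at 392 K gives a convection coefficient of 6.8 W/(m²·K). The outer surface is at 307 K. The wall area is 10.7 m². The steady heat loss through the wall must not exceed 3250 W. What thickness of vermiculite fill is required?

Using the resistance-network approach (series):
R_inner film = 1/(h_i·A) = 1/(6.8×10.7) = 0.01374 K/W
R_cast iron = L/(kA) = 0.0052/(58.2×10.7) = 8.35×10^-6 K/W
Sum of the known resistances R_other = 0.01375 K/W
Required total resistance R_tot = ΔT/Q_allow = 85/3250 = 0.02615 K/W
R_vermiculite fill = R_tot − R_other = 0.0124 K/W
L = R·k·A = 0.0124×0.0653×10.7

L ≈ 8.67 mm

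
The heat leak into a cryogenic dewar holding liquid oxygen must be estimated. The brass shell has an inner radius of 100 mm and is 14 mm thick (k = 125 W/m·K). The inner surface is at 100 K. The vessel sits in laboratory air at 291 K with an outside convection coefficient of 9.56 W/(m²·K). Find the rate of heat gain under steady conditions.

Q ≈ 298 W

Radial (spherical) resistances in series:
R_brass shell = (1/0.1 − 1/0.114)/(4π×125) = 7.818×10^-4 K/W
R_outer film = 1/(h·4πr_o²) = 1/(9.56×4π×0.114²) = 0.6405 K/W
R_total = 0.6413 K/W
Q = ΔT/R_total = 191/0.6413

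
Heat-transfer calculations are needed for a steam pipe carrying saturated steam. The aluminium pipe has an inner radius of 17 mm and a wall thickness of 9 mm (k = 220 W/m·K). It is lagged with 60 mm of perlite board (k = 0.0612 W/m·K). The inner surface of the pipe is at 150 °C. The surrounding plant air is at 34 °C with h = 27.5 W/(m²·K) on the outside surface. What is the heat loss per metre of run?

For a radial system each layer contributes R = ln(r_out/r_in)/(2πkL); films add R = 1/(hA).
R_aluminium pipe wall = ln(26/17)/(2π×220×1) = 3.074×10^-4 K/W
R_perlite board = ln(86/26)/(2π×0.0612×1) = 3.111 K/W
R_outer film = 1/(h_o·2πr_oL) = 1/(27.5×2π×0.086×1) = 0.0673 K/W
R_total = 3.179 K/W
Q = ΔT/R_total = 116/3.179

q′ ≈ 36.5 W/m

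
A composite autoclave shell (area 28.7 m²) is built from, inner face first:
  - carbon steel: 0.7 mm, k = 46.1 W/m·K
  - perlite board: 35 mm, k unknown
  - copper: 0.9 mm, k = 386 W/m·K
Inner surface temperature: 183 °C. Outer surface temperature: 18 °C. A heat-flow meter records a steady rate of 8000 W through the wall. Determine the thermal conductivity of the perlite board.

Series thermal resistances:
R_carbon steel = L/(kA) = 0.0007/(46.1×28.7) = 5.291×10^-7 K/W
R_copper = L/(kA) = 0.0009/(386×28.7) = 8.124×10^-8 K/W
Sum of known resistances R_other = 6.103×10^-7 K/W
Total R = ΔT/Q = 165/8000 = 0.02063 K/W
R_perlite board = R_total − R_other = 0.02062 K/W
k = L/(R·A) = 0.035/(0.02062×28.7)

k ≈ 0.0591 W/(m·K)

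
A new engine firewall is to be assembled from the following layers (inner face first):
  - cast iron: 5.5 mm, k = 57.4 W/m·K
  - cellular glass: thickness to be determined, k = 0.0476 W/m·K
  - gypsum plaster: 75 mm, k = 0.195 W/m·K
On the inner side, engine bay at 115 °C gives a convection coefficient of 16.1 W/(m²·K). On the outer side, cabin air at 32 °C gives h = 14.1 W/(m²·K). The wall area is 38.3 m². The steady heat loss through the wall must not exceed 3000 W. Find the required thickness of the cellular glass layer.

L ≈ 25.8 mm

Treating each layer as a thermal resistance in series:
R_inner film = 1/(h_i·A) = 1/(16.1×38.3) = 0.001622 K/W
R_cast iron = L/(kA) = 0.0055/(57.4×38.3) = 2.502×10^-6 K/W
R_gypsum plaster = L/(kA) = 0.075/(0.195×38.3) = 0.01004 K/W
R_outer film = 1/(h_o·A) = 1/(14.1×38.3) = 0.001852 K/W
Sum of the known resistances R_other = 0.01352 K/W
Required total resistance R_tot = ΔT/Q_allow = 83/3000 = 0.02767 K/W
R_cellular glass = R_tot − R_other = 0.01415 K/W
L = R·k·A = 0.01415×0.0476×38.3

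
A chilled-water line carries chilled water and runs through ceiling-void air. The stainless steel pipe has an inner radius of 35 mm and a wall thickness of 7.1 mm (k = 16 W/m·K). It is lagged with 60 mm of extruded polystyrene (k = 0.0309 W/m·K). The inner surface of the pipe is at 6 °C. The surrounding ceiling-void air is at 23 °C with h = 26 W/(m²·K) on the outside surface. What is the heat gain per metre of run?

q′ ≈ 3.68 W/m

Cylindrical conduction, so R = ln(r₂/r₁)/(2πkL) per layer, in series:
R_stainless steel pipe wall = ln(42.1/35)/(2π×16×1) = 0.001837 K/W
R_extruded polystyrene = ln(102.1/42.1)/(2π×0.0309×1) = 4.563 K/W
R_outer film = 1/(h_o·2πr_oL) = 1/(26×2π×0.1021×1) = 0.05995 K/W
R_total = 4.625 K/W
Q = ΔT/R_total = 17/4.625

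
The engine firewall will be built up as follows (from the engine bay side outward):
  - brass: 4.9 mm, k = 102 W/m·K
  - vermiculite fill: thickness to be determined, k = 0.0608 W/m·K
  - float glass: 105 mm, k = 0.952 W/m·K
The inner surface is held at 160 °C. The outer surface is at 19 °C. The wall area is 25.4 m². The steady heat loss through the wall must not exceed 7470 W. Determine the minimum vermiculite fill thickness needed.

Treating each layer as a thermal resistance in series:
R_brass = L/(kA) = 0.0049/(102×25.4) = 1.891×10^-6 K/W
R_float glass = L/(kA) = 0.105/(0.952×25.4) = 0.004342 K/W
Sum of the known resistances R_other = 0.004344 K/W
Required total resistance R_tot = ΔT/Q_allow = 141/7470 = 0.01888 K/W
R_vermiculite fill = R_tot − R_other = 0.01453 K/W
L = R·k·A = 0.01453×0.0608×25.4

L ≈ 22.4 mm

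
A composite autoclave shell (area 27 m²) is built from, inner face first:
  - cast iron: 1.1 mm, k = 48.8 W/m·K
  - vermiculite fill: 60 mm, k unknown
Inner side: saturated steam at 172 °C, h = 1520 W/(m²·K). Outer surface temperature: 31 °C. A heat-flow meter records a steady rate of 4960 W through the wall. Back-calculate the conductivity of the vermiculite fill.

k ≈ 0.0782 W/(m·K)

Series thermal resistances:
R_inner film = 1/(h_i·A) = 1/(1520×27) = 2.437×10^-5 K/W
R_cast iron = L/(kA) = 0.0011/(48.8×27) = 8.349×10^-7 K/W
Sum of known resistances R_other = 2.52×10^-5 K/W
Total R = ΔT/Q = 141/4960 = 0.02843 K/W
R_vermiculite fill = R_total − R_other = 0.0284 K/W
k = L/(R·A) = 0.06/(0.0284×27)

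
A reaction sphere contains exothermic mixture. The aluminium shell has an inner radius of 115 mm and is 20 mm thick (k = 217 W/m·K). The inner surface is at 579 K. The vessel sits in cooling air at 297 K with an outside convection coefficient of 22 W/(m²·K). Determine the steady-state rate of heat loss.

Q ≈ 1420 W

Spherical conduction: R = (1/r_in − 1/r_out)/(4πk) per layer; series-sum.
R_aluminium shell = (1/0.115 − 1/0.135)/(4π×217) = 4.724×10^-4 K/W
R_outer film = 1/(h·4πr_o²) = 1/(22×4π×0.135²) = 0.1985 K/W
R_total = 0.1989 K/W
Q = ΔT/R_total = 282/0.1989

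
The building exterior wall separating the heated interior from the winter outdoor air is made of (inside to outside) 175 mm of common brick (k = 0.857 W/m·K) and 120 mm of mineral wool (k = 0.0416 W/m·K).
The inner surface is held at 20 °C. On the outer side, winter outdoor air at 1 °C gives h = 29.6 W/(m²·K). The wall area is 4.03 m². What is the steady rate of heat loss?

Q ≈ 24.5 W

Thermal resistances in series:
R_common brick = L/(kA) = 0.175/(0.857×4.03) = 0.05067 K/W
R_mineral wool = L/(kA) = 0.12/(0.0416×4.03) = 0.7158 K/W
R_outer film = 1/(h_o·A) = 1/(29.6×4.03) = 0.008383 K/W
R_total = 0.7748 K/W
Q = ΔT / R_total = 19 / 0.7748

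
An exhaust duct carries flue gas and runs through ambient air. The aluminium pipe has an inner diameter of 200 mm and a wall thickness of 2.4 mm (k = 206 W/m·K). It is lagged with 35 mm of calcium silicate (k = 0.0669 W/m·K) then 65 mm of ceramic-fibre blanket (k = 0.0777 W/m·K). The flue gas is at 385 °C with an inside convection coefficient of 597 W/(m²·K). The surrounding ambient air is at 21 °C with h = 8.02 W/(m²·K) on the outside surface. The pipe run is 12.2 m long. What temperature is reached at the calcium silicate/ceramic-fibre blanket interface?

Treating each annulus and film as a series resistance:
R_inner film = 1/(h_i·2πr₁L) = 1/(597×2π×0.1×12.2) = 2.185×10^-4 K/W
R_aluminium pipe wall = ln(102.4/100)/(2π×206×12.2) = 1.502×10^-6 K/W
R_calcium silicate = ln(137.4/102.4)/(2π×0.0669×12.2) = 0.05733 K/W
R_ceramic-fibre blanket = ln(202.4/137.4)/(2π×0.0777×12.2) = 0.06503 K/W
R_outer film = 1/(h_o·2πr_oL) = 1/(8.02×2π×0.2024×12.2) = 0.008037 K/W
R_total = 0.1306 K/W
Q = ΔT/R_total = 364/0.1306
Q = 2790 W
T_interface = T_inner − Q·ΣR(inner→interface) = 385 − 2790×0.05755

T ≈ 225 °C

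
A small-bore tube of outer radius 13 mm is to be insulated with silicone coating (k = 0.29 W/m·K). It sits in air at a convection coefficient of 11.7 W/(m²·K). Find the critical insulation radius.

r_cr ≈ 24.8 mm

For a cylinder r_cr = k/h = 0.29/11.7
r_cr = 24.8 mm; since the bare radius (13 mm) is below r_cr, adding a thin layer of insulation will *increase* heat loss.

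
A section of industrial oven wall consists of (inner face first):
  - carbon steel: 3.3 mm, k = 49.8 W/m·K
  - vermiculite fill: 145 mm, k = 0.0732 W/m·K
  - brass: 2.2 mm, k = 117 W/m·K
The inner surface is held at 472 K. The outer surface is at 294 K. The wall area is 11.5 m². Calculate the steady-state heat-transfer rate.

Q ≈ 1030 W

Thermal resistances in series:
R_carbon steel = L/(kA) = 0.0033/(49.8×11.5) = 5.762×10^-6 K/W
R_vermiculite fill = L/(kA) = 0.145/(0.0732×11.5) = 0.1722 K/W
R_brass = L/(kA) = 0.0022/(117×11.5) = 1.635×10^-6 K/W
R_total = 0.1723 K/W
Q = ΔT / R_total = 178 / 0.1723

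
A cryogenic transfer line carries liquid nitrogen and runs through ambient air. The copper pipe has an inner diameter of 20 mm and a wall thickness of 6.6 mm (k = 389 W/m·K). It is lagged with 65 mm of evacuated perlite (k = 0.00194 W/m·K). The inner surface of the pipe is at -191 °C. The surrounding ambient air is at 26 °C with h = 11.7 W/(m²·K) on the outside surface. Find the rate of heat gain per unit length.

For a radial system each layer contributes R = ln(r_out/r_in)/(2πkL); films add R = 1/(hA).
R_copper pipe wall = ln(16.6/10)/(2π×389×1) = 2.074×10^-4 K/W
R_evacuated perlite = ln(81.6/16.6)/(2π×0.00194×1) = 130.6 K/W
R_outer film = 1/(h_o·2πr_oL) = 1/(11.7×2π×0.0816×1) = 0.1667 K/W
R_total = 130.8 K/W
Q = ΔT/R_total = 217/130.8

q′ ≈ 1.66 W/m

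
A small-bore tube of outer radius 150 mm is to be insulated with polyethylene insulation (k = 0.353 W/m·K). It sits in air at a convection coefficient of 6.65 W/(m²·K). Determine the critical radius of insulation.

For a cylinder r_cr = k/h = 0.353/6.65
r_cr = 53.1 mm; since the bare radius (150 mm) is above r_cr, any added insulation will reduce heat loss.

r_cr ≈ 53.1 mm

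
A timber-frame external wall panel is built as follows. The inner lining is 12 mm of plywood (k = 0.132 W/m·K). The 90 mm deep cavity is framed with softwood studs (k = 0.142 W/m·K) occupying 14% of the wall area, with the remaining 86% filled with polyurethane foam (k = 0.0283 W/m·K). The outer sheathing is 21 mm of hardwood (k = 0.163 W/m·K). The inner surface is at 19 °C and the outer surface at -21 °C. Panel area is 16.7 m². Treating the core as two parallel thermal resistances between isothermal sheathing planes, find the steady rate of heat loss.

Q ≈ 296 W

Sheathing layers in series; stud and cavity paths in parallel between them.
R_inner = 0.012/(0.132×16.7) = 0.005444 K/W
R_stud  = 0.09/(0.142×0.14×16.7) = 0.2711 K/W
R_cav   = 0.09/(0.0283×0.86×16.7) = 0.2214 K/W
1/R_core = 1/R_stud + 1/R_cav → R_core = 0.1219 K/W
R_outer = 0.021/(0.163×16.7) = 0.007715 K/W
R_total = 0.135 K/W
Q = ΔT/R_total = 40/0.135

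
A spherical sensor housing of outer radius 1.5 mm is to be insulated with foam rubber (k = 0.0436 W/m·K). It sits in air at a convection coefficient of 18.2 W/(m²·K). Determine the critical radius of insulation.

For a sphere r_cr = 2k/h = 2×0.0436/18.2
r_cr = 4.79 mm; since the bare radius (1.5 mm) is below r_cr, adding a thin layer of insulation will *increase* heat loss.

r_cr ≈ 4.79 mm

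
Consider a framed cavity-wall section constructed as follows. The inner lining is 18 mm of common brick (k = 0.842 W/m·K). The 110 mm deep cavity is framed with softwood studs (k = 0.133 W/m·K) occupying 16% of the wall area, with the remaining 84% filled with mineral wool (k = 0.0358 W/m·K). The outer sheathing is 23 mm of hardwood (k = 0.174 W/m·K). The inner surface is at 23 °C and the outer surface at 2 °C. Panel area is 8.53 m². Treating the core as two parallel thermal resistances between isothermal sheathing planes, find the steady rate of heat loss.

Q ≈ 78 W

Sheathing layers in series; stud and cavity paths in parallel between them.
R_inner = 0.018/(0.842×8.53) = 0.002506 K/W
R_stud  = 0.11/(0.133×0.16×8.53) = 0.606 K/W
R_cav   = 0.11/(0.0358×0.84×8.53) = 0.4288 K/W
1/R_core = 1/R_stud + 1/R_cav → R_core = 0.2511 K/W
R_outer = 0.023/(0.174×8.53) = 0.0155 K/W
R_total = 0.2691 K/W
Q = ΔT/R_total = 21/0.2691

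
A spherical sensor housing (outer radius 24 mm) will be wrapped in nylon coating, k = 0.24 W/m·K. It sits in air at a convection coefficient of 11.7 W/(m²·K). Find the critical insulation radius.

For a sphere r_cr = 2k/h = 2×0.24/11.7
r_cr = 41 mm; since the bare radius (24 mm) is below r_cr, adding a thin layer of insulation will *increase* heat loss.

r_cr ≈ 41 mm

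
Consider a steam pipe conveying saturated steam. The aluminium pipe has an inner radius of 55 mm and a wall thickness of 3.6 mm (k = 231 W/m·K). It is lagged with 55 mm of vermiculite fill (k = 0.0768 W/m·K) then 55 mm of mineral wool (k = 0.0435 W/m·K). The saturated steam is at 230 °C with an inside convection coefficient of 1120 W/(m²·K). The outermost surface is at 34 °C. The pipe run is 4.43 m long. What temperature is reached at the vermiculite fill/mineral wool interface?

T ≈ 134 °C

Per-layer cylindrical resistances, series-summed:
R_inner film = 1/(h_i·2πr₁L) = 1/(1120×2π×0.055×4.43) = 5.832×10^-4 K/W
R_aluminium pipe wall = ln(58.6/55)/(2π×231×4.43) = 9.861×10^-6 K/W
R_vermiculite fill = ln(113.6/58.6)/(2π×0.0768×4.43) = 0.3097 K/W
R_mineral wool = ln(168.6/113.6)/(2π×0.0435×4.43) = 0.3261 K/W
R_total = 0.6364 K/W
Q = ΔT/R_total = 196/0.6364
Q = 308 W
T_interface = T_inner − Q·ΣR(inner→interface) = 230 − 308×0.3102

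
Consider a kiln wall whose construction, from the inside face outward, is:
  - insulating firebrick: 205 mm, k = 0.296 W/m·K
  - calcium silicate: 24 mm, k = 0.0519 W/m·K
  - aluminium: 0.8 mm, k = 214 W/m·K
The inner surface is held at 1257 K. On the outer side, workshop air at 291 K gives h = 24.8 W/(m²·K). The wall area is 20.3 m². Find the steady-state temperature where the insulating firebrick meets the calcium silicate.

Treating each layer as a thermal resistance in series:
R_insulating firebrick = L/(kA) = 0.205/(0.296×20.3) = 0.03412 K/W
R_calcium silicate = L/(kA) = 0.024/(0.0519×20.3) = 0.02278 K/W
R_aluminium = L/(kA) = 0.0008/(214×20.3) = 1.842×10^-7 K/W
R_outer film = 1/(h_o·A) = 1/(24.8×20.3) = 0.001986 K/W
R_total = 0.05888 K/W;  Q = ΔT/R_total = 966/0.05888 = 16410 W
T_interface = T_inner − Q·ΣR(inner→interface) = 1257 − 16400×0.03412

T ≈ 697 K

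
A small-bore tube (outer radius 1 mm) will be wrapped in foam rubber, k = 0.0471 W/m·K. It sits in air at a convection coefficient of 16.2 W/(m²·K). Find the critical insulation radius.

For a cylinder r_cr = k/h = 0.0471/16.2
r_cr = 2.91 mm; since the bare radius (1 mm) is below r_cr, adding a thin layer of insulation will *increase* heat loss.

r_cr ≈ 2.91 mm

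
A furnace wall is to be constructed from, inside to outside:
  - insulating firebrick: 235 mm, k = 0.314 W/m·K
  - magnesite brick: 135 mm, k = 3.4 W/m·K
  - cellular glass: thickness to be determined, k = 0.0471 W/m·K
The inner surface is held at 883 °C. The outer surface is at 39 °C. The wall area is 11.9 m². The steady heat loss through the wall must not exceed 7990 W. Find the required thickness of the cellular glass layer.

Using the resistance-network approach (series):
R_insulating firebrick = L/(kA) = 0.235/(0.314×11.9) = 0.06289 K/W
R_magnesite brick = L/(kA) = 0.135/(3.4×11.9) = 0.003337 K/W
Sum of the known resistances R_other = 0.06623 K/W
Required total resistance R_tot = ΔT/Q_allow = 844/7990 = 0.1056 K/W
R_cellular glass = R_tot − R_other = 0.0394 K/W
L = R·k·A = 0.0394×0.0471×11.9

L ≈ 22.1 mm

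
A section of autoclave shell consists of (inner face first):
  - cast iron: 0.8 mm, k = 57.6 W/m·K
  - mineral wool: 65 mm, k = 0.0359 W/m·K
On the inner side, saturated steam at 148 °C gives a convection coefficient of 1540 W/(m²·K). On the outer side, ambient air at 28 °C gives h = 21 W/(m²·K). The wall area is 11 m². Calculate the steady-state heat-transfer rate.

Q ≈ 710 W

Series thermal resistances:
R_inner film = 1/(h_i·A) = 1/(1540×11) = 5.903×10^-5 K/W
R_cast iron = L/(kA) = 0.0008/(57.6×11) = 1.263×10^-6 K/W
R_mineral wool = L/(kA) = 0.065/(0.0359×11) = 0.1646 K/W
R_outer film = 1/(h_o·A) = 1/(21×11) = 0.004329 K/W
R_total = 0.169 K/W
Q = ΔT / R_total = 120 / 0.169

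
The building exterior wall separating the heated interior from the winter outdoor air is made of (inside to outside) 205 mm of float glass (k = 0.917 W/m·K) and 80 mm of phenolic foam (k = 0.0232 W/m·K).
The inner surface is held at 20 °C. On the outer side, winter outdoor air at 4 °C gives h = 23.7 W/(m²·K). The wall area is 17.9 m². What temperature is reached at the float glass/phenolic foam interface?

T ≈ 19 °C

Using the resistance-network approach (series):
R_float glass = L/(kA) = 0.205/(0.917×17.9) = 0.01249 K/W
R_phenolic foam = L/(kA) = 0.08/(0.0232×17.9) = 0.1926 K/W
R_outer film = 1/(h_o·A) = 1/(23.7×17.9) = 0.002357 K/W
R_total = 0.2075 K/W;  Q = ΔT/R_total = 16/0.2075 = 77.11 W
T_interface = T_inner − Q·ΣR(inner→interface) = 20 − 77.1×0.01249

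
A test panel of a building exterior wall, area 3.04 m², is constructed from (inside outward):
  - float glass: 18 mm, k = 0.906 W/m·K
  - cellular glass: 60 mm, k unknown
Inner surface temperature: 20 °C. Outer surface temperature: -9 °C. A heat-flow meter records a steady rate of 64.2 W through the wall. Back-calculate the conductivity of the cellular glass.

Treating each layer as a thermal resistance in series:
R_float glass = L/(kA) = 0.018/(0.906×3.04) = 0.006535 K/W
Sum of known resistances R_other = 0.006535 K/W
Total R = ΔT/Q = 29/64.2 = 0.4517 K/W
R_cellular glass = R_total − R_other = 0.4452 K/W
k = L/(R·A) = 0.06/(0.4452×3.04)

k ≈ 0.0443 W/(m·K)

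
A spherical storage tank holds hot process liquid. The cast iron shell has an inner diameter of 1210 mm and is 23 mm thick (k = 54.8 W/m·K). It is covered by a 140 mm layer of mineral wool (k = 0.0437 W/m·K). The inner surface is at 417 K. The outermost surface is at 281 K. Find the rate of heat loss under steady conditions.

Radial (spherical) resistances in series:
R_cast iron shell = (1/0.605 − 1/0.628)/(4π×54.8) = 8.791×10^-5 K/W
R_mineral wool = (1/0.628 − 1/0.768)/(4π×0.0437) = 0.5286 K/W
R_total = 0.5287 K/W
Q = ΔT/R_total = 136/0.5287

Q ≈ 257 W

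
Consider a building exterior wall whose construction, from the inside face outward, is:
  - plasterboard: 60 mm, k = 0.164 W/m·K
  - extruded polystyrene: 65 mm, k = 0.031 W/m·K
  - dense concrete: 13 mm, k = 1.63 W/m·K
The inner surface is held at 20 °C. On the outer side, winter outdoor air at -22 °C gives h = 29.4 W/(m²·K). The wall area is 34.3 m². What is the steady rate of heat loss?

Thermal resistances in series:
R_plasterboard = L/(kA) = 0.06/(0.164×34.3) = 0.01067 K/W
R_extruded polystyrene = L/(kA) = 0.065/(0.031×34.3) = 0.06113 K/W
R_dense concrete = L/(kA) = 0.013/(1.63×34.3) = 2.325×10^-4 K/W
R_outer film = 1/(h_o·A) = 1/(29.4×34.3) = 9.917×10^-4 K/W
R_total = 0.07302 K/W
Q = ΔT / R_total = 42 / 0.07302

Q ≈ 575 W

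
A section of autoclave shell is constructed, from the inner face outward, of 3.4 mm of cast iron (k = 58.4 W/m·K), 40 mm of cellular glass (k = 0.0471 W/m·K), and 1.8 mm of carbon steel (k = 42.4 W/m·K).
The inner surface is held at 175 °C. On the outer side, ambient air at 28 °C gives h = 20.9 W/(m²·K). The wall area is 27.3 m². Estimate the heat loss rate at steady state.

Model the wall as resistances in series:
R_cast iron = L/(kA) = 0.0034/(58.4×27.3) = 2.133×10^-6 K/W
R_cellular glass = L/(kA) = 0.04/(0.0471×27.3) = 0.03111 K/W
R_carbon steel = L/(kA) = 0.0018/(42.4×27.3) = 1.555×10^-6 K/W
R_outer film = 1/(h_o·A) = 1/(20.9×27.3) = 0.001753 K/W
R_total = 0.03286 K/W
Q = ΔT / R_total = 147 / 0.03286

Q ≈ 4470 W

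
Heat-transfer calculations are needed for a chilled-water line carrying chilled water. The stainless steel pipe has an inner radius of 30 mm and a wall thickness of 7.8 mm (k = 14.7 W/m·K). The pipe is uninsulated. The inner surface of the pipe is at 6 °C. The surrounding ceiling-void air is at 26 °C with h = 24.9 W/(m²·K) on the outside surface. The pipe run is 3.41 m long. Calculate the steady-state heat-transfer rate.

Radial resistances (cylindrical: R_cond = ln(r_o/r_i)/(2πkL), R_conv = 1/(h·2πrL)):
R_stainless steel pipe wall = ln(37.8/30)/(2π×14.7×3.41) = 7.338×10^-4 K/W
R_outer film = 1/(h_o·2πr_oL) = 1/(24.9×2π×0.0378×3.41) = 0.04959 K/W
R_total = 0.05032 K/W
Q = ΔT/R_total = 20/0.05032

Q ≈ 397 W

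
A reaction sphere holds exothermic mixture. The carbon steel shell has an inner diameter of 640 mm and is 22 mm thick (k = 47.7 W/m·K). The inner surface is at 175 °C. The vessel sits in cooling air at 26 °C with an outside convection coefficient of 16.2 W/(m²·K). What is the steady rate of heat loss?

Q ≈ 3520 W

Each spherical layer contributes R = (1/r_i − 1/r_o)/(4πk):
R_carbon steel shell = (1/0.32 − 1/0.342)/(4π×47.7) = 3.354×10^-4 K/W
R_outer film = 1/(h·4πr_o²) = 1/(16.2×4π×0.342²) = 0.042 K/W
R_total = 0.04233 K/W
Q = ΔT/R_total = 149/0.04233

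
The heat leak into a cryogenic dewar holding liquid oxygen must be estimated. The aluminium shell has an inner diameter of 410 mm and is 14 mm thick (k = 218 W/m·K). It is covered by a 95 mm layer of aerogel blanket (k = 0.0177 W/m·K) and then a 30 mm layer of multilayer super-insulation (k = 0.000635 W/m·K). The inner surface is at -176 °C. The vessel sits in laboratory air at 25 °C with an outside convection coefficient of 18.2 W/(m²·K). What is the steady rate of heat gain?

Spherical conduction: R = (1/r_in − 1/r_out)/(4πk) per layer; series-sum.
R_aluminium shell = (1/0.205 − 1/0.219)/(4π×218) = 1.138×10^-4 K/W
R_aerogel blanket = (1/0.219 − 1/0.314)/(4π×0.0177) = 6.211 K/W
R_multilayer super-insulation = (1/0.314 − 1/0.344)/(4π×0.000635) = 34.81 K/W
R_outer film = 1/(h·4πr_o²) = 1/(18.2×4π×0.344²) = 0.03695 K/W
R_total = 41.05 K/W
Q = ΔT/R_total = 201/41.05

Q ≈ 4.9 W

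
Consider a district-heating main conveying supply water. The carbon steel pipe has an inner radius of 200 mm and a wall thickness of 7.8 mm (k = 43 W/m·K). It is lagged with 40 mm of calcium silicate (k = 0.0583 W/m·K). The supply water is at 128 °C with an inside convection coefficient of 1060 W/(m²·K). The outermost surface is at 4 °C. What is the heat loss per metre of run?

Per-layer cylindrical resistances, series-summed:
R_inner film = 1/(h_i·2πr₁L) = 1/(1060×2π×0.2×1) = 7.507×10^-4 K/W
R_carbon steel pipe wall = ln(207.8/200)/(2π×43×1) = 1.416×10^-4 K/W
R_calcium silicate = ln(247.8/207.8)/(2π×0.0583×1) = 0.4806 K/W
R_total = 0.4815 K/W
Q = ΔT/R_total = 124/0.4815

q′ ≈ 258 W/m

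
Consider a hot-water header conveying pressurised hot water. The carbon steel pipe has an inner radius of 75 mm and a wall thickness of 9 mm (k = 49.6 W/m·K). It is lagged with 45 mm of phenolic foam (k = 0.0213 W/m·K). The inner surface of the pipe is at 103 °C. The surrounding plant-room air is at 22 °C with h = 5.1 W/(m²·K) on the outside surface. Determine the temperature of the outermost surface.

T ≈ 27.7 °C

Cylindrical conduction, so R = ln(r₂/r₁)/(2πkL) per layer, in series:
R_carbon steel pipe wall = ln(84/75)/(2π×49.6×1) = 3.636×10^-4 K/W
R_phenolic foam = ln(129/84)/(2π×0.0213×1) = 3.205 K/W
R_outer film = 1/(h_o·2πr_oL) = 1/(5.1×2π×0.129×1) = 0.2419 K/W
R_total = 3.448 K/W
Q = ΔT/R_total = 81/3.448
Q = 23.5 W/m
T_interface = T_inner − Q·ΣR(inner→interface) = 103 − 23.5×3.206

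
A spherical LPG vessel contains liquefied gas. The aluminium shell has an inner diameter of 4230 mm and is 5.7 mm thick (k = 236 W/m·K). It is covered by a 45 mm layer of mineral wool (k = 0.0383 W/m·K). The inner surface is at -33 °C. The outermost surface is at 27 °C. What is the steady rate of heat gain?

Q ≈ 2950 W

Radial (spherical) resistances in series:
R_aluminium shell = (1/2.115 − 1/2.1207)/(4π×236) = 4.285×10^-7 K/W
R_mineral wool = (1/2.1207 − 1/2.1657)/(4π×0.0383) = 0.02036 K/W
R_total = 0.02036 K/W
Q = ΔT/R_total = 60/0.02036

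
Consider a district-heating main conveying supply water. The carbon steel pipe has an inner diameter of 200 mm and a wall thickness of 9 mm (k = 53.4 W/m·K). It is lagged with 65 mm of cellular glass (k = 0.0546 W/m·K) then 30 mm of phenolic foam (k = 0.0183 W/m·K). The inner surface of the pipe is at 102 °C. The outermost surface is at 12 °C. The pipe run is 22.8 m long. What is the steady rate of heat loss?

For a radial system each layer contributes R = ln(r_out/r_in)/(2πkL); films add R = 1/(hA).
R_carbon steel pipe wall = ln(109/100)/(2π×53.4×22.8) = 1.127×10^-5 K/W
R_cellular glass = ln(174/109)/(2π×0.0546×22.8) = 0.0598 K/W
R_phenolic foam = ln(204/174)/(2π×0.0183×22.8) = 0.06067 K/W
R_total = 0.1205 K/W
Q = ΔT/R_total = 90/0.1205

Q ≈ 747 W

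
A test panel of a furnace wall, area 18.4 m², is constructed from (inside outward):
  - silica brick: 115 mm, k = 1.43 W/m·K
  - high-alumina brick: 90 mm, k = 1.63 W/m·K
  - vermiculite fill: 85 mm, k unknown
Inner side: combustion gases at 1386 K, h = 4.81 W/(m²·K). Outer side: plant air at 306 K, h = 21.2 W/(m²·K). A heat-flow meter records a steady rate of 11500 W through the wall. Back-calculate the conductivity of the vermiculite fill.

Using the resistance-network approach (series):
R_inner film = 1/(h_i·A) = 1/(4.81×18.4) = 0.0113 K/W
R_silica brick = L/(kA) = 0.115/(1.43×18.4) = 0.004371 K/W
R_high-alumina brick = L/(kA) = 0.09/(1.63×18.4) = 0.003001 K/W
R_outer film = 1/(h_o·A) = 1/(21.2×18.4) = 0.002564 K/W
Sum of known resistances R_other = 0.02123 K/W
Total R = ΔT/Q = 1080/11500 = 0.09391 K/W
R_vermiculite fill = R_total − R_other = 0.07268 K/W
k = L/(R·A) = 0.085/(0.07268×18.4)

k ≈ 0.0636 W/(m·K)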